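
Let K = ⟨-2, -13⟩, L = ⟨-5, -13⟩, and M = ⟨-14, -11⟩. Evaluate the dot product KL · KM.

36

KL = L − K = (-3, 0)
KM = M − K = (-12, 2)
KL · KM = (-3)·(-12) + 0·2 = 36 + 0 = 36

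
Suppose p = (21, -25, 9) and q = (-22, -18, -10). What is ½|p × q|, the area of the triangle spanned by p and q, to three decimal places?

507.709

i: (-25)·(-10) - 9·(-18) = 250 - (-162) = 412
j: 9·(-22) - 21·(-10) = -198 - (-210) = 12
k: 21·(-18) - (-25)·(-22) = -378 - 550 = -928
p × q = (412, 12, -928)
|p × q| = √(412² + 12² + (-928)²) = √1031072 ≈ 1015.4172
area = ½ · 1015.4172 ≈ 507.709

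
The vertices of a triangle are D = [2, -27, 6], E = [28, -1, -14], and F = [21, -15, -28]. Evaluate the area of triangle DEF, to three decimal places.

418.890

DE = (26, 26, -20),  DF = (19, 12, -34)
i: 26·(-34) - (-20)·12 = -884 - (-240) = -644
j: (-20)·19 - 26·(-34) = -380 - (-884) = 504
k: 26·12 - 26·19 = 312 - 494 = -182
DE × DF = (-644, 504, -182)
|DE × DF| = √701876 ≈ 837.7804
area = ½ · 837.7804 ≈ 418.890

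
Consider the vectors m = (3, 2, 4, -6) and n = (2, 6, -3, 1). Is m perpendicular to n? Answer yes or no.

m · n = 3·2 + 2·6 + 4·(-3) + (-6)·1 = 6 + 12 - 12 - 6 = 0
Zero, so the vectors are orthogonal.

yes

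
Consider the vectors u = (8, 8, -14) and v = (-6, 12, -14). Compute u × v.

(56, 196, 144)

i: 8·(-14) - (-14)·12 = -112 - (-168) = 56
j: (-14)·(-6) - 8·(-14) = 84 - (-112) = 196
k: 8·12 - 8·(-6) = 96 - (-48) = 144
u × v = (56, 196, 144)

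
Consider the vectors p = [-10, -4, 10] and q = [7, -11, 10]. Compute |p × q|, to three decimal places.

i: (-4)·10 - 10·(-11) = -40 - (-110) = 70
j: 10·7 - (-10)·10 = 70 - (-100) = 170
k: (-10)·(-11) - (-4)·7 = 110 - (-28) = 138
p × q = (70, 170, 138)
|p × q| = √(70² + 170² + 138²) = √52844 ≈ 229.8782

229.878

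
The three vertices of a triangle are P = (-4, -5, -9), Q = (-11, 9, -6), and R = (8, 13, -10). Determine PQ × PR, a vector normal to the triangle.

(-68, 29, -294)

PQ = (-7, 14, 3)
PR = (12, 18, -1)
i: 14·(-1) - 3·18 = -14 - 54 = -68
j: 3·12 - (-7)·(-1) = 36 - 7 = 29
k: (-7)·18 - 14·12 = -126 - 168 = -294
PQ × PR = (-68, 29, -294)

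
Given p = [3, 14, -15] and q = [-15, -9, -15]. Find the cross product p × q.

i: 14·(-15) - (-15)·(-9) = -210 - 135 = -345
j: (-15)·(-15) - 3·(-15) = 225 - (-45) = 270
k: 3·(-9) - 14·(-15) = -27 - (-210) = 183
p × q = (-345, 270, 183)

(-345, 270, 183)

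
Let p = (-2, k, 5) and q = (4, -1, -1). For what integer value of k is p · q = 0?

-13

p · q = (-2)·4 + k·(-1) + 5·(-1) = -13 - 1k
Set equal to 0: -1k = 13, so k = -13.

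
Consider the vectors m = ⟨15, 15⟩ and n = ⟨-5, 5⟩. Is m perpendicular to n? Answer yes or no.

yes

m · n = 15·(-5) + 15·5 = -75 + 75 = 0
Zero, so the vectors are orthogonal.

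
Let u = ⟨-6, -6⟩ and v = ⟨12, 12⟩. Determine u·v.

-144

u · v = (-6)·12 + (-6)·12 = -72 - 72 = -144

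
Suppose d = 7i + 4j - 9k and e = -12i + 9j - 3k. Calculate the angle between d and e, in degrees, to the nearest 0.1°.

d · e = 7·(-12) + 4·9 + (-9)·(-3) = -84 + 36 + 27 = -21
|d|² = 49 + 16 + 81 = 146,  |d| = √146 ≈ 12.083046
|e|² = 144 + 81 + 9 = 234,  |e| = √234 ≈ 15.297059
cos θ = -21 / (12.083046 · 15.297059) ≈ -0.11361
θ = arccos(-0.11361) ≈ 96.5°

96.5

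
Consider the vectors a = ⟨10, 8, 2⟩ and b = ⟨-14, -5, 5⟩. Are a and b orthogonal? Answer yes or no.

a · b = 10·(-14) + 8·(-5) + 2·5 = -140 - 40 + 10 = -170
Nonzero, so the vectors are not orthogonal.

no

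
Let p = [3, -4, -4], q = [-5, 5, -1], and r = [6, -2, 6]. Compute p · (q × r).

68

q × r:
i: 5·6 - (-1)·(-2) = 30 - 2 = 28
j: (-1)·6 - (-5)·6 = -6 - (-30) = 24
k: (-5)·(-2) - 5·6 = 10 - 30 = -20
q × r = (28, 24, -20)
p · (q × r) = 3·28 + (-4)·24 + (-4)·(-20) = 84 - 96 + 80 = 68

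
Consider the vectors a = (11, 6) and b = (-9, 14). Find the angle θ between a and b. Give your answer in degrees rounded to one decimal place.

a · b = 11·(-9) + 6·14 = -99 + 84 = -15
|a|² = 121 + 36 = 157,  |a| = √157 ≈ 12.529964
|b|² = 81 + 196 = 277,  |b| = √277 ≈ 16.643317
cos θ = -15 / (12.529964 · 16.643317) ≈ -0.07193
θ = arccos(-0.07193) ≈ 94.1°

94.1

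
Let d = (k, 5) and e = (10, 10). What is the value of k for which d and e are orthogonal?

-5

d · e = k·10 + 5·10 = 50 + 10k
Set equal to 0: 10k = -50, so k = -5.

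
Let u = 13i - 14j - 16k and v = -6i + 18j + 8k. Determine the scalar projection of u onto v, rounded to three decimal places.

u · v = 13·(-6) + (-14)·18 + (-16)·8 = -78 - 252 - 128 = -458
|v| = √(36 + 324 + 64) = √424 ≈ 20.5913
comp_v u = -458 / √424 ≈ -22.242

-22.242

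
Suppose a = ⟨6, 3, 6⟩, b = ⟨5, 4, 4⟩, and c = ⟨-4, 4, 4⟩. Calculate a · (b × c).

b × c:
i: 4·4 - 4·4 = 16 - 16 = 0
j: 4·(-4) - 5·4 = -16 - 20 = -36
k: 5·4 - 4·(-4) = 20 - (-16) = 36
b × c = (0, -36, 36)
a · (b × c) = 6·0 + 3·(-36) + 6·36 = 0 - 108 + 216 = 108

108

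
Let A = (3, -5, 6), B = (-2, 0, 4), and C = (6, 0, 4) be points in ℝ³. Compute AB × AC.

AB = (-5, 5, -2)
AC = (3, 5, -2)
i: 5·(-2) - (-2)·5 = -10 - (-10) = 0
j: (-2)·3 - (-5)·(-2) = -6 - 10 = -16
k: (-5)·5 - 5·3 = -25 - 15 = -40
AB × AC = (0, -16, -40)

(0, -16, -40)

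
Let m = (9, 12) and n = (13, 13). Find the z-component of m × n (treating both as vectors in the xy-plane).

9·13 - 12·13 = 117 - 156 = -39

-39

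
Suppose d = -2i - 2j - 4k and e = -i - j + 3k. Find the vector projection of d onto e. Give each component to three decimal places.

(0.727, 0.727, -2.182)

d · e = (-2)·(-1) + (-2)·(-1) + (-4)·3 = 2 + 2 - 12 = -8
|e|² = 1 + 1 + 9 = 11
proj_e d = (-8/11) · (-1, -1, 3) ≈ (0.727, 0.727, -2.182)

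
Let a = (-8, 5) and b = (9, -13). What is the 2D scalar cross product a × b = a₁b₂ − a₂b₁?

59

(-8)·(-13) - 5·9 = 104 - 45 = 59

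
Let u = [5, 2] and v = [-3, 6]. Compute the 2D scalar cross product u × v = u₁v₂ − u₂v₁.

5·6 - 2·(-3) = 30 - (-6) = 36

36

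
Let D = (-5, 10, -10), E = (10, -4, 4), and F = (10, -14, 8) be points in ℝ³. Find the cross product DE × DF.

(84, -60, -150)

DE = (15, -14, 14)
DF = (15, -24, 18)
i: (-14)·18 - 14·(-24) = -252 - (-336) = 84
j: 14·15 - 15·18 = 210 - 270 = -60
k: 15·(-24) - (-14)·15 = -360 - (-210) = -150
DE × DF = (84, -60, -150)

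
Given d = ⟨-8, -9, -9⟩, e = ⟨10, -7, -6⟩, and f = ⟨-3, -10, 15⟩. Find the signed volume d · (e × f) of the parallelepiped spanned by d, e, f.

3597

e × f:
i: (-7)·15 - (-6)·(-10) = -105 - 60 = -165
j: (-6)·(-3) - 10·15 = 18 - 150 = -132
k: 10·(-10) - (-7)·(-3) = -100 - 21 = -121
e × f = (-165, -132, -121)
d · (e × f) = (-8)·(-165) + (-9)·(-132) + (-9)·(-121) = 1320 + 1188 + 1089 = 3597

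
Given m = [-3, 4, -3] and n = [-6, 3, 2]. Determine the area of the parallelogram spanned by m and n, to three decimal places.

33.015

i: 4·2 - (-3)·3 = 8 - (-9) = 17
j: (-3)·(-6) - (-3)·2 = 18 - (-6) = 24
k: (-3)·3 - 4·(-6) = -9 - (-24) = 15
m × n = (17, 24, 15)
|m × n| = √(17² + 24² + 15²) = √1090 ≈ 33.0151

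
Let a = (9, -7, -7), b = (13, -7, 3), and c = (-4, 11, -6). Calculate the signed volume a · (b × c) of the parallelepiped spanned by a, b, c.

-1186

b × c:
i: (-7)·(-6) - 3·11 = 42 - 33 = 9
j: 3·(-4) - 13·(-6) = -12 - (-78) = 66
k: 13·11 - (-7)·(-4) = 143 - 28 = 115
b × c = (9, 66, 115)
a · (b × c) = 9·9 + (-7)·66 + (-7)·115 = 81 - 462 - 805 = -1186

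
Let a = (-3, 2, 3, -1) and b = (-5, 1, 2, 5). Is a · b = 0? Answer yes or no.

no

a · b = (-3)·(-5) + 2·1 + 3·2 + (-1)·5 = 15 + 2 + 6 - 5 = 18
Nonzero, so the vectors are not orthogonal.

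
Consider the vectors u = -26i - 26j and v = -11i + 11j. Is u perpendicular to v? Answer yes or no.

u · v = (-26)·(-11) + (-26)·11 = 286 - 286 = 0
Zero, so the vectors are orthogonal.

yes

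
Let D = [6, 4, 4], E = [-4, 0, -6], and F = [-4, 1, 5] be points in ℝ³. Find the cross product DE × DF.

DE = (-10, -4, -10)
DF = (-10, -3, 1)
i: (-4)·1 - (-10)·(-3) = -4 - 30 = -34
j: (-10)·(-10) - (-10)·1 = 100 - (-10) = 110
k: (-10)·(-3) - (-4)·(-10) = 30 - 40 = -10
DE × DF = (-34, 110, -10)

(-34, 110, -10)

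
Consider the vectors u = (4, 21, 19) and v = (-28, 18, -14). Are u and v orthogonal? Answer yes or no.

yes

u · v = 4·(-28) + 21·18 + 19·(-14) = -112 + 378 - 266 = 0
Zero, so the vectors are orthogonal.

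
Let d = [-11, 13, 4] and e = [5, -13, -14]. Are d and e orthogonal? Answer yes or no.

d · e = (-11)·5 + 13·(-13) + 4·(-14) = -55 - 169 - 56 = -280
Nonzero, so the vectors are not orthogonal.

no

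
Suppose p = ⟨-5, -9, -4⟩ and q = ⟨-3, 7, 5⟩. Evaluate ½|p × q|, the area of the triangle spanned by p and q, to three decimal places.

37.088

i: (-9)·5 - (-4)·7 = -45 - (-28) = -17
j: (-4)·(-3) - (-5)·5 = 12 - (-25) = 37
k: (-5)·7 - (-9)·(-3) = -35 - 27 = -62
p × q = (-17, 37, -62)
|p × q| = √((-17)² + 37² + (-62)²) = √5502 ≈ 74.1755
area = ½ · 74.1755 ≈ 37.088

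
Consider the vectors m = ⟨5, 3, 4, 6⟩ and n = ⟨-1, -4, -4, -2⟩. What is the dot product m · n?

-45

m · n = 5·(-1) + 3·(-4) + 4·(-4) + 6·(-2) = -5 - 12 - 16 - 12 = -45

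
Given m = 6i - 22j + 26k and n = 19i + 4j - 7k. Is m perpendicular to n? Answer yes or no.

m · n = 6·19 + (-22)·4 + 26·(-7) = 114 - 88 - 182 = -156
Nonzero, so the vectors are not orthogonal.

no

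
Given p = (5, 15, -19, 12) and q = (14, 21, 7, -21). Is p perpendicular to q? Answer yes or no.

p · q = 5·14 + 15·21 + (-19)·7 + 12·(-21) = 70 + 315 - 133 - 252 = 0
Zero, so the vectors are orthogonal.

yes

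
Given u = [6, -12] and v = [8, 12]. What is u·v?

-96

u · v = 6·8 + (-12)·12 = 48 - 144 = -96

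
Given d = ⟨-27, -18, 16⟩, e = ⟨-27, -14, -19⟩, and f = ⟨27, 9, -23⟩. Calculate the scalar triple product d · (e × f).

9261

e × f:
i: (-14)·(-23) - (-19)·9 = 322 - (-171) = 493
j: (-19)·27 - (-27)·(-23) = -513 - 621 = -1134
k: (-27)·9 - (-14)·27 = -243 - (-378) = 135
e × f = (493, -1134, 135)
d · (e × f) = (-27)·493 + (-18)·(-1134) + 16·135 = -13311 + 20412 + 2160 = 9261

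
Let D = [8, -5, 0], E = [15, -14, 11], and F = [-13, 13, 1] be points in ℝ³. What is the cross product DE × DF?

(-207, -238, -63)

DE = (7, -9, 11)
DF = (-21, 18, 1)
i: (-9)·1 - 11·18 = -9 - 198 = -207
j: 11·(-21) - 7·1 = -231 - 7 = -238
k: 7·18 - (-9)·(-21) = 126 - 189 = -63
DE × DF = (-207, -238, -63)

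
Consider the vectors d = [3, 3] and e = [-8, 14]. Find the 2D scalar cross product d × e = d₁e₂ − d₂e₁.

66

3·14 - 3·(-8) = 42 - (-24) = 66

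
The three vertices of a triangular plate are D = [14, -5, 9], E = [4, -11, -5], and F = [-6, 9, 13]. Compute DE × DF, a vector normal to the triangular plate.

(172, 320, -260)

DE = (-10, -6, -14)
DF = (-20, 14, 4)
i: (-6)·4 - (-14)·14 = -24 - (-196) = 172
j: (-14)·(-20) - (-10)·4 = 280 - (-40) = 320
k: (-10)·14 - (-6)·(-20) = -140 - 120 = -260
DE × DF = (172, 320, -260)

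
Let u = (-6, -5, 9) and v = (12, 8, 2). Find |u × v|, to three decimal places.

i: (-5)·2 - 9·8 = -10 - 72 = -82
j: 9·12 - (-6)·2 = 108 - (-12) = 120
k: (-6)·8 - (-5)·12 = -48 - (-60) = 12
u × v = (-82, 120, 12)
|u × v| = √((-82)² + 120² + 12²) = √21268 ≈ 145.8355

145.836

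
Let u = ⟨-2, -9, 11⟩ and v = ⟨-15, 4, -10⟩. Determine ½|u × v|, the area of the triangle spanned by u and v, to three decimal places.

i: (-9)·(-10) - 11·4 = 90 - 44 = 46
j: 11·(-15) - (-2)·(-10) = -165 - 20 = -185
k: (-2)·4 - (-9)·(-15) = -8 - 135 = -143
u × v = (46, -185, -143)
|u × v| = √(46² + (-185)² + (-143)²) = √56790 ≈ 238.3065
area = ½ · 238.3065 ≈ 119.153

119.153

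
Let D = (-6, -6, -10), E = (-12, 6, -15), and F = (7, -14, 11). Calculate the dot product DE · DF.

DE = E − D = (-6, 12, -5)
DF = F − D = (13, -8, 21)
DE · DF = (-6)·13 + 12·(-8) + (-5)·21 = -78 - 96 - 105 = -279

-279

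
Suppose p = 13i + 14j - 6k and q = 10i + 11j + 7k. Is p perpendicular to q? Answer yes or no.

no

p · q = 13·10 + 14·11 + (-6)·7 = 130 + 154 - 42 = 242
Nonzero, so the vectors are not orthogonal.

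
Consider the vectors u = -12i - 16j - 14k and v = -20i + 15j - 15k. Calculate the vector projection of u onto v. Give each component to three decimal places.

u · v = (-12)·(-20) + (-16)·15 + (-14)·(-15) = 240 - 240 + 210 = 210
|v|² = 400 + 225 + 225 = 850
proj_v u = (210/850) · (-20, 15, -15) ≈ (-4.941, 3.706, -3.706)

(-4.941, 3.706, -3.706)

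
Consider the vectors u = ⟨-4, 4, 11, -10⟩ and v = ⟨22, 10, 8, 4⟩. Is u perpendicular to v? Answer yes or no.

u · v = (-4)·22 + 4·10 + 11·8 + (-10)·4 = -88 + 40 + 88 - 40 = 0
Zero, so the vectors are orthogonal.

yes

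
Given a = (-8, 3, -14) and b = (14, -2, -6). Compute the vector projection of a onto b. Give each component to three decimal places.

a · b = (-8)·14 + 3·(-2) + (-14)·(-6) = -112 - 6 + 84 = -34
|b|² = 196 + 4 + 36 = 236
proj_b a = (-34/236) · (14, -2, -6) ≈ (-2.017, 0.288, 0.864)

(-2.017, 0.288, 0.864)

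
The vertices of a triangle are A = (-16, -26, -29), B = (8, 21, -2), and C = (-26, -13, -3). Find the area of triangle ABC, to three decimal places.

AB = (24, 47, 27),  AC = (-10, 13, 26)
i: 47·26 - 27·13 = 1222 - 351 = 871
j: 27·(-10) - 24·26 = -270 - 624 = -894
k: 24·13 - 47·(-10) = 312 - (-470) = 782
AB × AC = (871, -894, 782)
|AB × AC| = √2169401 ≈ 1472.8887
area = ½ · 1472.8887 ≈ 736.444

736.444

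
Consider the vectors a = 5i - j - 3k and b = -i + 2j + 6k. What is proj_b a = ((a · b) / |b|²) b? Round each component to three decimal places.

a · b = 5·(-1) + (-1)·2 + (-3)·6 = -5 - 2 - 18 = -25
|b|² = 1 + 4 + 36 = 41
proj_b a = (-25/41) · (-1, 2, 6) ≈ (0.610, -1.220, -3.659)

(0.610, -1.220, -3.659)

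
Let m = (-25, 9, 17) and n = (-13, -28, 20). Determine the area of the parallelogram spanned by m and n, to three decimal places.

i: 9·20 - 17·(-28) = 180 - (-476) = 656
j: 17·(-13) - (-25)·20 = -221 - (-500) = 279
k: (-25)·(-28) - 9·(-13) = 700 - (-117) = 817
m × n = (656, 279, 817)
|m × n| = √(656² + 279² + 817²) = √1175666 ≈ 1084.2813

1084.281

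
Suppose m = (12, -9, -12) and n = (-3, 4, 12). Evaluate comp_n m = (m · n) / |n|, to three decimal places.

m · n = 12·(-3) + (-9)·4 + (-12)·12 = -36 - 36 - 144 = -216
|n| = √(9 + 16 + 144) = √169 ≈ 13.0000
comp_n m = -216 / √169 ≈ -16.615

-16.615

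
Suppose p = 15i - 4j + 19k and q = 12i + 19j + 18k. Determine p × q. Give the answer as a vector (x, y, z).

i: (-4)·18 - 19·19 = -72 - 361 = -433
j: 19·12 - 15·18 = 228 - 270 = -42
k: 15·19 - (-4)·12 = 285 - (-48) = 333
p × q = (-433, -42, 333)

(-433, -42, 333)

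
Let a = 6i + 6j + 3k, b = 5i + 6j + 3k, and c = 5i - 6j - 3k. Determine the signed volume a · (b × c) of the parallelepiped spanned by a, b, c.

0

b × c:
i: 6·(-3) - 3·(-6) = -18 - (-18) = 0
j: 3·5 - 5·(-3) = 15 - (-15) = 30
k: 5·(-6) - 6·5 = -30 - 30 = -60
b × c = (0, 30, -60)
a · (b × c) = 6·0 + 6·30 + 3·(-60) = 0 + 180 - 180 = 0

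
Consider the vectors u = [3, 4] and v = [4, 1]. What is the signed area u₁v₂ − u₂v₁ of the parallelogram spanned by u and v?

3·1 - 4·4 = 3 - 16 = -13

-13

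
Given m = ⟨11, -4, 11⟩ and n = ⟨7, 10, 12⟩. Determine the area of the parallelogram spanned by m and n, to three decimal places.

i: (-4)·12 - 11·10 = -48 - 110 = -158
j: 11·7 - 11·12 = 77 - 132 = -55
k: 11·10 - (-4)·7 = 110 - (-28) = 138
m × n = (-158, -55, 138)
|m × n| = √((-158)² + (-55)² + 138²) = √47033 ≈ 216.8709

216.871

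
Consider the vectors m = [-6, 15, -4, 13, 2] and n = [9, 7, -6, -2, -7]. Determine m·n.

35

m · n = (-6)·9 + 15·7 + (-4)·(-6) + 13·(-2) + 2·(-7) = -54 + 105 + 24 - 26 - 14 = 35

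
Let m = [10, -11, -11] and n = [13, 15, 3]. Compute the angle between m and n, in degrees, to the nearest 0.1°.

100.6

m · n = 10·13 + (-11)·15 + (-11)·3 = 130 - 165 - 33 = -68
|m|² = 100 + 121 + 121 = 342,  |m| = √342 ≈ 18.493242
|n|² = 169 + 225 + 9 = 403,  |n| = √403 ≈ 20.074860
cos θ = -68 / (18.493242 · 20.074860) ≈ -0.18317
θ = arccos(-0.18317) ≈ 100.6°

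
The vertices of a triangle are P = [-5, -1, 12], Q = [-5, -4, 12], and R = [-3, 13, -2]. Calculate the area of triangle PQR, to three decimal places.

21.213

PQ = (0, -3, 0),  PR = (2, 14, -14)
i: (-3)·(-14) - 0·14 = 42 - 0 = 42
j: 0·2 - 0·(-14) = 0 - 0 = 0
k: 0·14 - (-3)·2 = 0 - (-6) = 6
PQ × PR = (42, 0, 6)
|PQ × PR| = √1800 ≈ 42.4264
area = ½ · 42.4264 ≈ 21.213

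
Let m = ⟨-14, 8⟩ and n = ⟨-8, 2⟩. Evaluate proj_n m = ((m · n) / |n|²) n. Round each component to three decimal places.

(-15.059, 3.765)

m · n = (-14)·(-8) + 8·2 = 112 + 16 = 128
|n|² = 64 + 4 = 68
proj_n m = (128/68) · (-8, 2) ≈ (-15.059, 3.765)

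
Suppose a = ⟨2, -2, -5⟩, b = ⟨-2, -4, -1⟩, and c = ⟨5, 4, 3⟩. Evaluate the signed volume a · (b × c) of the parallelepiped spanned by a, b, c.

b × c:
i: (-4)·3 - (-1)·4 = -12 - (-4) = -8
j: (-1)·5 - (-2)·3 = -5 - (-6) = 1
k: (-2)·4 - (-4)·5 = -8 - (-20) = 12
b × c = (-8, 1, 12)
a · (b × c) = 2·(-8) + (-2)·1 + (-5)·12 = -16 - 2 - 60 = -78

-78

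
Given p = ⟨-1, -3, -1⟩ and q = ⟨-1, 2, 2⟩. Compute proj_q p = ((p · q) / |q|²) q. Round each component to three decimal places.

p · q = (-1)·(-1) + (-3)·2 + (-1)·2 = 1 - 6 - 2 = -7
|q|² = 1 + 4 + 4 = 9
proj_q p = (-7/9) · (-1, 2, 2) ≈ (0.778, -1.556, -1.556)

(0.778, -1.556, -1.556)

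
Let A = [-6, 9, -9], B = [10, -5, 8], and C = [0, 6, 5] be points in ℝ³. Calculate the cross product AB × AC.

(-145, -122, 36)

AB = (16, -14, 17)
AC = (6, -3, 14)
i: (-14)·14 - 17·(-3) = -196 - (-51) = -145
j: 17·6 - 16·14 = 102 - 224 = -122
k: 16·(-3) - (-14)·6 = -48 - (-84) = 36
AB × AC = (-145, -122, 36)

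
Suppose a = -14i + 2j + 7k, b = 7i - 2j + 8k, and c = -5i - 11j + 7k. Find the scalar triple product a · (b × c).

b × c:
i: (-2)·7 - 8·(-11) = -14 - (-88) = 74
j: 8·(-5) - 7·7 = -40 - 49 = -89
k: 7·(-11) - (-2)·(-5) = -77 - 10 = -87
b × c = (74, -89, -87)
a · (b × c) = (-14)·74 + 2·(-89) + 7·(-87) = -1036 - 178 - 609 = -1823

-1823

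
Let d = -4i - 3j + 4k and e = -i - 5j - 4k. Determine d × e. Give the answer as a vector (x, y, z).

(32, -20, 17)

i: (-3)·(-4) - 4·(-5) = 12 - (-20) = 32
j: 4·(-1) - (-4)·(-4) = -4 - 16 = -20
k: (-4)·(-5) - (-3)·(-1) = 20 - 3 = 17
d × e = (32, -20, 17)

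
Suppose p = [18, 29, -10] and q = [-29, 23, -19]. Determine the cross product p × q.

(-321, 632, 1255)

i: 29·(-19) - (-10)·23 = -551 - (-230) = -321
j: (-10)·(-29) - 18·(-19) = 290 - (-342) = 632
k: 18·23 - 29·(-29) = 414 - (-841) = 1255
p × q = (-321, 632, 1255)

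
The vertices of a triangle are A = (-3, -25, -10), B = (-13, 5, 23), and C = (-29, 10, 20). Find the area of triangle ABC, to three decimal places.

AB = (-10, 30, 33),  AC = (-26, 35, 30)
i: 30·30 - 33·35 = 900 - 1155 = -255
j: 33·(-26) - (-10)·30 = -858 - (-300) = -558
k: (-10)·35 - 30·(-26) = -350 - (-780) = 430
AB × AC = (-255, -558, 430)
|AB × AC| = √561289 ≈ 749.1922
area = ½ · 749.1922 ≈ 374.596

374.596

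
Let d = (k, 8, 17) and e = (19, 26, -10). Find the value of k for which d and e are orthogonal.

d · e = k·19 + 8·26 + 17·(-10) = 38 + 19k
Set equal to 0: 19k = -38, so k = -2.

-2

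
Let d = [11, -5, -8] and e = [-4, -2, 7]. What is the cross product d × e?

i: (-5)·7 - (-8)·(-2) = -35 - 16 = -51
j: (-8)·(-4) - 11·7 = 32 - 77 = -45
k: 11·(-2) - (-5)·(-4) = -22 - 20 = -42
d × e = (-51, -45, -42)

(-51, -45, -42)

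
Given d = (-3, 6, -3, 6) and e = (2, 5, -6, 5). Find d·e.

72

d · e = (-3)·2 + 6·5 + (-3)·(-6) + 6·5 = -6 + 30 + 18 + 30 = 72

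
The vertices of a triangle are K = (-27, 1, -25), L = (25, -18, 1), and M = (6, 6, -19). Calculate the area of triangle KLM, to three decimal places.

534.888

KL = (52, -19, 26),  KM = (33, 5, 6)
i: (-19)·6 - 26·5 = -114 - 130 = -244
j: 26·33 - 52·6 = 858 - 312 = 546
k: 52·5 - (-19)·33 = 260 - (-627) = 887
KL × KM = (-244, 546, 887)
|KL × KM| = √1144421 ≈ 1069.7761
area = ½ · 1069.7761 ≈ 534.888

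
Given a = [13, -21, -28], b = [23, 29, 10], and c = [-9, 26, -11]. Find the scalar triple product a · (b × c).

-35002

b × c:
i: 29·(-11) - 10·26 = -319 - 260 = -579
j: 10·(-9) - 23·(-11) = -90 - (-253) = 163
k: 23·26 - 29·(-9) = 598 - (-261) = 859
b × c = (-579, 163, 859)
a · (b × c) = 13·(-579) + (-21)·163 + (-28)·859 = -7527 - 3423 - 24052 = -35002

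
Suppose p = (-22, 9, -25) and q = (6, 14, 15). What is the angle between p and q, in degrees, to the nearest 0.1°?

121.1

p · q = (-22)·6 + 9·14 + (-25)·15 = -132 + 126 - 375 = -381
|p|² = 484 + 81 + 625 = 1190,  |p| = √1190 ≈ 34.496377
|q|² = 36 + 196 + 225 = 457,  |q| = √457 ≈ 21.377558
cos θ = -381 / (34.496377 · 21.377558) ≈ -0.51665
θ = arccos(-0.51665) ≈ 121.1°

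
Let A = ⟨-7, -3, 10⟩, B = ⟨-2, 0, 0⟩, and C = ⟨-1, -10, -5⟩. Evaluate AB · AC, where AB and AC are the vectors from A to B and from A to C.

159

AB = B − A = (5, 3, -10)
AC = C − A = (6, -7, -15)
AB · AC = 5·6 + 3·(-7) + (-10)·(-15) = 30 - 21 + 150 = 159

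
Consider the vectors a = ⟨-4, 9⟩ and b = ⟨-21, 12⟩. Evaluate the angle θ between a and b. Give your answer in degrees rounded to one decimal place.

36.3

a · b = (-4)·(-21) + 9·12 = 84 + 108 = 192
|a|² = 16 + 81 = 97,  |a| = √97 ≈ 9.848858
|b|² = 441 + 144 = 585,  |b| = √585 ≈ 24.186773
cos θ = 192 / (9.848858 · 24.186773) ≈ 0.80600
θ = arccos(0.80600) ≈ 36.3°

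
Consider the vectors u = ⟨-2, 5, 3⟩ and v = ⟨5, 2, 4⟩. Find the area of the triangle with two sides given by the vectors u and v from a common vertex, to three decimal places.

19.786

i: 5·4 - 3·2 = 20 - 6 = 14
j: 3·5 - (-2)·4 = 15 - (-8) = 23
k: (-2)·2 - 5·5 = -4 - 25 = -29
u × v = (14, 23, -29)
|u × v| = √(14² + 23² + (-29)²) = √1566 ≈ 39.5727
area = ½ · 39.5727 ≈ 19.786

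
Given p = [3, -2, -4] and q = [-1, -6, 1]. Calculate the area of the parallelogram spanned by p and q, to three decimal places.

i: (-2)·1 - (-4)·(-6) = -2 - 24 = -26
j: (-4)·(-1) - 3·1 = 4 - 3 = 1
k: 3·(-6) - (-2)·(-1) = -18 - 2 = -20
p × q = (-26, 1, -20)
|p × q| = √((-26)² + 1² + (-20)²) = √1077 ≈ 32.8177

32.818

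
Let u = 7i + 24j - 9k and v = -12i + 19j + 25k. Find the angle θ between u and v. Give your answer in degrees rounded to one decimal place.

80.5

u · v = 7·(-12) + 24·19 + (-9)·25 = -84 + 456 - 225 = 147
|u|² = 49 + 576 + 81 = 706,  |u| = √706 ≈ 26.570661
|v|² = 144 + 361 + 625 = 1130,  |v| = √1130 ≈ 33.615473
cos θ = 147 / (26.570661 · 33.615473) ≈ 0.16458
θ = arccos(0.16458) ≈ 80.5°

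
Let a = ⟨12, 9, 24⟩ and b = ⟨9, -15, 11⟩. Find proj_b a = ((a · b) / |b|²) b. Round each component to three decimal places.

a · b = 12·9 + 9·(-15) + 24·11 = 108 - 135 + 264 = 237
|b|² = 81 + 225 + 121 = 427
proj_b a = (237/427) · (9, -15, 11) ≈ (4.995, -8.326, 6.105)

(4.995, -8.326, 6.105)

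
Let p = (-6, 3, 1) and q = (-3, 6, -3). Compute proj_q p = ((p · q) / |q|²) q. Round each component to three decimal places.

p · q = (-6)·(-3) + 3·6 + 1·(-3) = 18 + 18 - 3 = 33
|q|² = 9 + 36 + 9 = 54
proj_q p = (33/54) · (-3, 6, -3) ≈ (-1.833, 3.667, -1.833)

(-1.833, 3.667, -1.833)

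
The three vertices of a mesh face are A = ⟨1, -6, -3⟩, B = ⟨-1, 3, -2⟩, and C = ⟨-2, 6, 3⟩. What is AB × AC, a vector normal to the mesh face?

(42, 9, 3)

AB = (-2, 9, 1)
AC = (-3, 12, 6)
i: 9·6 - 1·12 = 54 - 12 = 42
j: 1·(-3) - (-2)·6 = -3 - (-12) = 9
k: (-2)·12 - 9·(-3) = -24 - (-27) = 3
AB × AC = (42, 9, 3)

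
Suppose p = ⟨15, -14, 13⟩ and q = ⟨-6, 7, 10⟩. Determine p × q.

i: (-14)·10 - 13·7 = -140 - 91 = -231
j: 13·(-6) - 15·10 = -78 - 150 = -228
k: 15·7 - (-14)·(-6) = 105 - 84 = 21
p × q = (-231, -228, 21)

(-231, -228, 21)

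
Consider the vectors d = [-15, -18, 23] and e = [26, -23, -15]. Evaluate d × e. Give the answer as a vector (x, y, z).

i: (-18)·(-15) - 23·(-23) = 270 - (-529) = 799
j: 23·26 - (-15)·(-15) = 598 - 225 = 373
k: (-15)·(-23) - (-18)·26 = 345 - (-468) = 813
d × e = (799, 373, 813)

(799, 373, 813)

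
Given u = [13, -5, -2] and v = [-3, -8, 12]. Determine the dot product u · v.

u · v = 13·(-3) + (-5)·(-8) + (-2)·12 = -39 + 40 - 24 = -23

-23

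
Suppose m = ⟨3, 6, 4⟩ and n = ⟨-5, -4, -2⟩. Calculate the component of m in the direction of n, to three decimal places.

-7.006

m · n = 3·(-5) + 6·(-4) + 4·(-2) = -15 - 24 - 8 = -47
|n| = √(25 + 16 + 4) = √45 ≈ 6.7082
comp_n m = -47 / √45 ≈ -7.006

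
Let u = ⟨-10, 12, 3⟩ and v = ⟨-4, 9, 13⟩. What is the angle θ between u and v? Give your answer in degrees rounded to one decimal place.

43.9

u · v = (-10)·(-4) + 12·9 + 3·13 = 40 + 108 + 39 = 187
|u|² = 100 + 144 + 9 = 253,  |u| = √253 ≈ 15.905974
|v|² = 16 + 81 + 169 = 266,  |v| = √266 ≈ 16.309506
cos θ = 187 / (15.905974 · 16.309506) ≈ 0.72084
θ = arccos(0.72084) ≈ 43.9°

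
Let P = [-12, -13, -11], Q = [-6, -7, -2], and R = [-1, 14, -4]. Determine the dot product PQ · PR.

PQ = Q − P = (6, 6, 9)
PR = R − P = (11, 27, 7)
PQ · PR = 6·11 + 6·27 + 9·7 = 66 + 162 + 63 = 291

291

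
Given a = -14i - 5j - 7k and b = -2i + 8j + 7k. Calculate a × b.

i: (-5)·7 - (-7)·8 = -35 - (-56) = 21
j: (-7)·(-2) - (-14)·7 = 14 - (-98) = 112
k: (-14)·8 - (-5)·(-2) = -112 - 10 = -122
a × b = (21, 112, -122)

(21, 112, -122)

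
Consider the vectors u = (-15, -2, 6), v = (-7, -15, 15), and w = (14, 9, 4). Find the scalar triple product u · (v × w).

v × w:
i: (-15)·4 - 15·9 = -60 - 135 = -195
j: 15·14 - (-7)·4 = 210 - (-28) = 238
k: (-7)·9 - (-15)·14 = -63 - (-210) = 147
v × w = (-195, 238, 147)
u · (v × w) = (-15)·(-195) + (-2)·238 + 6·147 = 2925 - 476 + 882 = 3331

3331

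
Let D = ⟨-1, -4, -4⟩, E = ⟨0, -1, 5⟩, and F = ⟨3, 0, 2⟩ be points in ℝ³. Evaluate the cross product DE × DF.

(-18, 30, -8)

DE = (1, 3, 9)
DF = (4, 4, 6)
i: 3·6 - 9·4 = 18 - 36 = -18
j: 9·4 - 1·6 = 36 - 6 = 30
k: 1·4 - 3·4 = 4 - 12 = -8
DE × DF = (-18, 30, -8)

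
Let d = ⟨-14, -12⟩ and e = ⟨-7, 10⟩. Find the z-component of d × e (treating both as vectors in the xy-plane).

(-14)·10 - (-12)·(-7) = -140 - 84 = -224

-224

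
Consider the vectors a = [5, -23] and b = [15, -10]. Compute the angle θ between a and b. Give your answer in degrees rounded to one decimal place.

a · b = 5·15 + (-23)·(-10) = 75 + 230 = 305
|a|² = 25 + 529 = 554,  |a| = √554 ≈ 23.537205
|b|² = 225 + 100 = 325,  |b| = √325 ≈ 18.027756
cos θ = 305 / (23.537205 · 18.027756) ≈ 0.71879
θ = arccos(0.71879) ≈ 44.0°

44.0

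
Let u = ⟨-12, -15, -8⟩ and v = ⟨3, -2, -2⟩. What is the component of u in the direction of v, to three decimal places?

2.425

u · v = (-12)·3 + (-15)·(-2) + (-8)·(-2) = -36 + 30 + 16 = 10
|v| = √(9 + 4 + 4) = √17 ≈ 4.1231
comp_v u = 10 / √17 ≈ 2.425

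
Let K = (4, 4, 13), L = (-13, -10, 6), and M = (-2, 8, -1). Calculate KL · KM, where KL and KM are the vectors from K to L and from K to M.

144

KL = L − K = (-17, -14, -7)
KM = M − K = (-6, 4, -14)
KL · KM = (-17)·(-6) + (-14)·4 + (-7)·(-14) = 102 - 56 + 98 = 144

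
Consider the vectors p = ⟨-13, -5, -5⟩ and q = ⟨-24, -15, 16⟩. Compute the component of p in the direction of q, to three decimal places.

9.443

p · q = (-13)·(-24) + (-5)·(-15) + (-5)·16 = 312 + 75 - 80 = 307
|q| = √(576 + 225 + 256) = √1057 ≈ 32.5115
comp_q p = 307 / √1057 ≈ 9.443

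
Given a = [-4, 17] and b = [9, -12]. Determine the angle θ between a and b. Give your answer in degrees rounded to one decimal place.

a · b = (-4)·9 + 17·(-12) = -36 - 204 = -240
|a|² = 16 + 289 = 305,  |a| = √305 ≈ 17.464249
|b|² = 81 + 144 = 225,  |b| = √225 ≈ 15.000000
cos θ = -240 / (17.464249 · 15.000000) ≈ -0.91616
θ = arccos(-0.91616) ≈ 156.4°

156.4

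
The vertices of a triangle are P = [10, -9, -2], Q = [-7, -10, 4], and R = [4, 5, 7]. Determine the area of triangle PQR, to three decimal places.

143.068

PQ = (-17, -1, 6),  PR = (-6, 14, 9)
i: (-1)·9 - 6·14 = -9 - 84 = -93
j: 6·(-6) - (-17)·9 = -36 - (-153) = 117
k: (-17)·14 - (-1)·(-6) = -238 - 6 = -244
PQ × PR = (-93, 117, -244)
|PQ × PR| = √81874 ≈ 286.1363
area = ½ · 286.1363 ≈ 143.068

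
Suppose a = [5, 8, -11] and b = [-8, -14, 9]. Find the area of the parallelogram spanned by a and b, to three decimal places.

i: 8·9 - (-11)·(-14) = 72 - 154 = -82
j: (-11)·(-8) - 5·9 = 88 - 45 = 43
k: 5·(-14) - 8·(-8) = -70 - (-64) = -6
a × b = (-82, 43, -6)
|a × b| = √((-82)² + 43² + (-6)²) = √8609 ≈ 92.7847

92.785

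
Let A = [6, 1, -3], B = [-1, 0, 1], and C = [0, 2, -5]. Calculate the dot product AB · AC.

AB = B − A = (-7, -1, 4)
AC = C − A = (-6, 1, -2)
AB · AC = (-7)·(-6) + (-1)·1 + 4·(-2) = 42 - 1 - 8 = 33

33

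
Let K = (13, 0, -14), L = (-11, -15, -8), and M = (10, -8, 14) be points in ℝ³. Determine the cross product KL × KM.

KL = (-24, -15, 6)
KM = (-3, -8, 28)
i: (-15)·28 - 6·(-8) = -420 - (-48) = -372
j: 6·(-3) - (-24)·28 = -18 - (-672) = 654
k: (-24)·(-8) - (-15)·(-3) = 192 - 45 = 147
KL × KM = (-372, 654, 147)

(-372, 654, 147)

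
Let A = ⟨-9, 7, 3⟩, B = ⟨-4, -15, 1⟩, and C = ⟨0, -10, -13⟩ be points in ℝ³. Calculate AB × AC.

(318, 62, 113)

AB = (5, -22, -2)
AC = (9, -17, -16)
i: (-22)·(-16) - (-2)·(-17) = 352 - 34 = 318
j: (-2)·9 - 5·(-16) = -18 - (-80) = 62
k: 5·(-17) - (-22)·9 = -85 - (-198) = 113
AB × AC = (318, 62, 113)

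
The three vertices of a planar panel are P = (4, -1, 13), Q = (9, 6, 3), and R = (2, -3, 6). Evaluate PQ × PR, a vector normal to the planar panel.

PQ = (5, 7, -10)
PR = (-2, -2, -7)
i: 7·(-7) - (-10)·(-2) = -49 - 20 = -69
j: (-10)·(-2) - 5·(-7) = 20 - (-35) = 55
k: 5·(-2) - 7·(-2) = -10 - (-14) = 4
PQ × PR = (-69, 55, 4)

(-69, 55, 4)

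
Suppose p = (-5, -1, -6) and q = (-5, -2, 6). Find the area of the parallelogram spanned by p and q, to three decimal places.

i: (-1)·6 - (-6)·(-2) = -6 - 12 = -18
j: (-6)·(-5) - (-5)·6 = 30 - (-30) = 60
k: (-5)·(-2) - (-1)·(-5) = 10 - 5 = 5
p × q = (-18, 60, 5)
|p × q| = √((-18)² + 60² + 5²) = √3949 ≈ 62.8411

62.841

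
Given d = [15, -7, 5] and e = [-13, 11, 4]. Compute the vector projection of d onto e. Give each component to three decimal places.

d · e = 15·(-13) + (-7)·11 + 5·4 = -195 - 77 + 20 = -252
|e|² = 169 + 121 + 16 = 306
proj_e d = (-252/306) · (-13, 11, 4) ≈ (10.706, -9.059, -3.294)

(10.706, -9.059, -3.294)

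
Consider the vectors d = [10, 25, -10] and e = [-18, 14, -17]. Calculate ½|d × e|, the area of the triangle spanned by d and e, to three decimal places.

i: 25·(-17) - (-10)·14 = -425 - (-140) = -285
j: (-10)·(-18) - 10·(-17) = 180 - (-170) = 350
k: 10·14 - 25·(-18) = 140 - (-450) = 590
d × e = (-285, 350, 590)
|d × e| = √((-285)² + 350² + 590²) = √551825 ≈ 742.8492
area = ½ · 742.8492 ≈ 371.425

371.425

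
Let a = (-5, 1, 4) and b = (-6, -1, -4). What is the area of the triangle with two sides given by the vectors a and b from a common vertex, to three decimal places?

22.677

i: 1·(-4) - 4·(-1) = -4 - (-4) = 0
j: 4·(-6) - (-5)·(-4) = -24 - 20 = -44
k: (-5)·(-1) - 1·(-6) = 5 - (-6) = 11
a × b = (0, -44, 11)
|a × b| = √(0² + (-44)² + 11²) = √2057 ≈ 45.3542
area = ½ · 45.3542 ≈ 22.677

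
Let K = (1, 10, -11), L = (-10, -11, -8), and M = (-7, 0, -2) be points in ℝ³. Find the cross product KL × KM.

KL = (-11, -21, 3)
KM = (-8, -10, 9)
i: (-21)·9 - 3·(-10) = -189 - (-30) = -159
j: 3·(-8) - (-11)·9 = -24 - (-99) = 75
k: (-11)·(-10) - (-21)·(-8) = 110 - 168 = -58
KL × KM = (-159, 75, -58)

(-159, 75, -58)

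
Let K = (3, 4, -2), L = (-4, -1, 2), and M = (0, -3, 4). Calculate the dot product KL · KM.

80

KL = L − K = (-7, -5, 4)
KM = M − K = (-3, -7, 6)
KL · KM = (-7)·(-3) + (-5)·(-7) + 4·6 = 21 + 35 + 24 = 80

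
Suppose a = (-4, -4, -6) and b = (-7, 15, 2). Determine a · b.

-44

a · b = (-4)·(-7) + (-4)·15 + (-6)·2 = 28 - 60 - 12 = -44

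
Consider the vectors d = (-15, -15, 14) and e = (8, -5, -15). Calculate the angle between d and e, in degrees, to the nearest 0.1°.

d · e = (-15)·8 + (-15)·(-5) + 14·(-15) = -120 + 75 - 210 = -255
|d|² = 225 + 225 + 196 = 646,  |d| = √646 ≈ 25.416530
|e|² = 64 + 25 + 225 = 314,  |e| = √314 ≈ 17.720045
cos θ = -255 / (25.416530 · 17.720045) ≈ -0.56619
θ = arccos(-0.56619) ≈ 124.5°

124.5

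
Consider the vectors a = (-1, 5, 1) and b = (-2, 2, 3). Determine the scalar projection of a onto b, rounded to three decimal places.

3.638

a · b = (-1)·(-2) + 5·2 + 1·3 = 2 + 10 + 3 = 15
|b| = √(4 + 4 + 9) = √17 ≈ 4.1231
comp_b a = 15 / √17 ≈ 3.638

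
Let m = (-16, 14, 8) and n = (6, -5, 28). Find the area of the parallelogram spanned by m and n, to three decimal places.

657.766

i: 14·28 - 8·(-5) = 392 - (-40) = 432
j: 8·6 - (-16)·28 = 48 - (-448) = 496
k: (-16)·(-5) - 14·6 = 80 - 84 = -4
m × n = (432, 496, -4)
|m × n| = √(432² + 496² + (-4)²) = √432656 ≈ 657.7659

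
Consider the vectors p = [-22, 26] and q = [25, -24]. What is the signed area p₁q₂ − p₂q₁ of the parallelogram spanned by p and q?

(-22)·(-24) - 26·25 = 528 - 650 = -122

-122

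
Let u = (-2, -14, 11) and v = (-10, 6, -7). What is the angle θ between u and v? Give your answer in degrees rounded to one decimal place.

u · v = (-2)·(-10) + (-14)·6 + 11·(-7) = 20 - 84 - 77 = -141
|u|² = 4 + 196 + 121 = 321,  |u| = √321 ≈ 17.916473
|v|² = 100 + 36 + 49 = 185,  |v| = √185 ≈ 13.601471
cos θ = -141 / (17.916473 · 13.601471) ≈ -0.57860
θ = arccos(-0.57860) ≈ 125.4°

125.4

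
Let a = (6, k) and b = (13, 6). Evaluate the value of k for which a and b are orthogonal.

a · b = 6·13 + k·6 = 78 + 6k
Set equal to 0: 6k = -78, so k = -13.

-13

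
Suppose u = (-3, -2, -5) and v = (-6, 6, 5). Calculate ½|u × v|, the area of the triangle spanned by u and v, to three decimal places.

28.831

i: (-2)·5 - (-5)·6 = -10 - (-30) = 20
j: (-5)·(-6) - (-3)·5 = 30 - (-15) = 45
k: (-3)·6 - (-2)·(-6) = -18 - 12 = -30
u × v = (20, 45, -30)
|u × v| = √(20² + 45² + (-30)²) = √3325 ≈ 57.6628
area = ½ · 57.6628 ≈ 28.831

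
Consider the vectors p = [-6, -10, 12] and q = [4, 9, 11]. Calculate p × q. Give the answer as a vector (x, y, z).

(-218, 114, -14)

i: (-10)·11 - 12·9 = -110 - 108 = -218
j: 12·4 - (-6)·11 = 48 - (-66) = 114
k: (-6)·9 - (-10)·4 = -54 - (-40) = -14
p × q = (-218, 114, -14)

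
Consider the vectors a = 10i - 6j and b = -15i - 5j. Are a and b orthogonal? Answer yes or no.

a · b = 10·(-15) + (-6)·(-5) = -150 + 30 = -120
Nonzero, so the vectors are not orthogonal.

no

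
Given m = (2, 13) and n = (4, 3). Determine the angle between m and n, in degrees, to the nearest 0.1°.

44.4

m · n = 2·4 + 13·3 = 8 + 39 = 47
|m|² = 4 + 169 = 173,  |m| = √173 ≈ 13.152946
|n|² = 16 + 9 = 25,  |n| = √25 ≈ 5.000000
cos θ = 47 / (13.152946 · 5.000000) ≈ 0.71467
θ = arccos(0.71467) ≈ 44.4°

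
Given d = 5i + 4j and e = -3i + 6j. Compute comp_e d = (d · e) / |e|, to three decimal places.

d · e = 5·(-3) + 4·6 = -15 + 24 = 9
|e| = √(9 + 36) = √45 ≈ 6.7082
comp_e d = 9 / √45 ≈ 1.342

1.342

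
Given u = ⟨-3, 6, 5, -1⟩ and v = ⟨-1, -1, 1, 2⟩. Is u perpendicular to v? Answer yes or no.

yes

u · v = (-3)·(-1) + 6·(-1) + 5·1 + (-1)·2 = 3 - 6 + 5 - 2 = 0
Zero, so the vectors are orthogonal.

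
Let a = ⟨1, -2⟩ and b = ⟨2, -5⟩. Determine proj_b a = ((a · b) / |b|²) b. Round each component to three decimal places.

(0.828, -2.069)

a · b = 1·2 + (-2)·(-5) = 2 + 10 = 12
|b|² = 4 + 25 = 29
proj_b a = (12/29) · (2, -5) ≈ (0.828, -2.069)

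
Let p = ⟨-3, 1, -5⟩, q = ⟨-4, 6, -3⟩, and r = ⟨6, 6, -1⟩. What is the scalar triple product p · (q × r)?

242

q × r:
i: 6·(-1) - (-3)·6 = -6 - (-18) = 12
j: (-3)·6 - (-4)·(-1) = -18 - 4 = -22
k: (-4)·6 - 6·6 = -24 - 36 = -60
q × r = (12, -22, -60)
p · (q × r) = (-3)·12 + 1·(-22) + (-5)·(-60) = -36 - 22 + 300 = 242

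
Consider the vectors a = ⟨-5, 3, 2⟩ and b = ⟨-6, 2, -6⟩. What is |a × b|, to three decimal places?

i: 3·(-6) - 2·2 = -18 - 4 = -22
j: 2·(-6) - (-5)·(-6) = -12 - 30 = -42
k: (-5)·2 - 3·(-6) = -10 - (-18) = 8
a × b = (-22, -42, 8)
|a × b| = √((-22)² + (-42)² + 8²) = √2312 ≈ 48.0833

48.083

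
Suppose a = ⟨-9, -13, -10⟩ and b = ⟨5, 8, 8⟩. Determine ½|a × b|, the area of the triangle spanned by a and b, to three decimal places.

16.651

i: (-13)·8 - (-10)·8 = -104 - (-80) = -24
j: (-10)·5 - (-9)·8 = -50 - (-72) = 22
k: (-9)·8 - (-13)·5 = -72 - (-65) = -7
a × b = (-24, 22, -7)
|a × b| = √((-24)² + 22² + (-7)²) = √1109 ≈ 33.3017
area = ½ · 33.3017 ≈ 16.651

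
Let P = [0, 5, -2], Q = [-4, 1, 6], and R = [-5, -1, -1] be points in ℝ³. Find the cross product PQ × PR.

(44, -36, 4)

PQ = (-4, -4, 8)
PR = (-5, -6, 1)
i: (-4)·1 - 8·(-6) = -4 - (-48) = 44
j: 8·(-5) - (-4)·1 = -40 - (-4) = -36
k: (-4)·(-6) - (-4)·(-5) = 24 - 20 = 4
PQ × PR = (44, -36, 4)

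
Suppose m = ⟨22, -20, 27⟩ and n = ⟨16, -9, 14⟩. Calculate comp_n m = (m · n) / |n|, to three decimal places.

39.416

m · n = 22·16 + (-20)·(-9) + 27·14 = 352 + 180 + 378 = 910
|n| = √(256 + 81 + 196) = √533 ≈ 23.0868
comp_n m = 910 / √533 ≈ 39.416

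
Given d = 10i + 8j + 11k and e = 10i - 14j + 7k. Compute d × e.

(210, 40, -220)

i: 8·7 - 11·(-14) = 56 - (-154) = 210
j: 11·10 - 10·7 = 110 - 70 = 40
k: 10·(-14) - 8·10 = -140 - 80 = -220
d × e = (210, 40, -220)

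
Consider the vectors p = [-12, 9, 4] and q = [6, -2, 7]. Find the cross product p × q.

i: 9·7 - 4·(-2) = 63 - (-8) = 71
j: 4·6 - (-12)·7 = 24 - (-84) = 108
k: (-12)·(-2) - 9·6 = 24 - 54 = -30
p × q = (71, 108, -30)

(71, 108, -30)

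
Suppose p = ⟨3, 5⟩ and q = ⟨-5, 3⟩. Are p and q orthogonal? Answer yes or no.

yes

p · q = 3·(-5) + 5·3 = -15 + 15 = 0
Zero, so the vectors are orthogonal.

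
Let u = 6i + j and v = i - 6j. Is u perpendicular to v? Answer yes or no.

yes

u · v = 6·1 + 1·(-6) = 6 - 6 = 0
Zero, so the vectors are orthogonal.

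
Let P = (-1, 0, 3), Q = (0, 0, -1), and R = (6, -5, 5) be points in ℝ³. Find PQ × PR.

(-20, -30, -5)

PQ = (1, 0, -4)
PR = (7, -5, 2)
i: 0·2 - (-4)·(-5) = 0 - 20 = -20
j: (-4)·7 - 1·2 = -28 - 2 = -30
k: 1·(-5) - 0·7 = -5 - 0 = -5
PQ × PR = (-20, -30, -5)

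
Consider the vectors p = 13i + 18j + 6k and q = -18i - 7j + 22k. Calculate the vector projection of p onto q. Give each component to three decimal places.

(4.789, 1.862, -5.853)

p · q = 13·(-18) + 18·(-7) + 6·22 = -234 - 126 + 132 = -228
|q|² = 324 + 49 + 484 = 857
proj_q p = (-228/857) · (-18, -7, 22) ≈ (4.789, 1.862, -5.853)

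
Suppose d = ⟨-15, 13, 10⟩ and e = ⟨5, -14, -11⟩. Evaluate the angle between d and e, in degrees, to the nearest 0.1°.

d · e = (-15)·5 + 13·(-14) + 10·(-11) = -75 - 182 - 110 = -367
|d|² = 225 + 169 + 100 = 494,  |d| = √494 ≈ 22.226111
|e|² = 25 + 196 + 121 = 342,  |e| = √342 ≈ 18.493242
cos θ = -367 / (22.226111 · 18.493242) ≈ -0.89287
θ = arccos(-0.89287) ≈ 153.2°

153.2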